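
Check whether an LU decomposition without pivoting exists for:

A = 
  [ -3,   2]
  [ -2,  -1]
Yes.
A[1,1] = -3 ≠ 0, so Gaussian elimination proceeds without a row swap: multiplier ℓ₂₁ = (-2)/(-3) = 2/3, and U[2,2] = -1 - (2/3)(2) = -7/3.
L = 
  [  1,   0]
  [2/3,   1]
U = 
  [  -3,    2]
  [   0, -7/3]
Check row 2 of LU: [(2/3)(-3), (2/3)(2) + (-7/3)] = [-2, -1] = row 2 of A ✓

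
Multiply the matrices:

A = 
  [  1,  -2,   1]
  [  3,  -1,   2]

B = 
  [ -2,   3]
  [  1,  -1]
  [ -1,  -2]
A is 2×3 and B is 3×2, so AB is 2×2. Each entry is (row of A)·(column of B):
AB[1,1] = (1)(-2) + (-2)(1) + (1)(-1) = -5
AB[1,2] = (1)(3) + (-2)(-1) + (1)(-2) = 3
AB[2,1] = (3)(-2) + (-1)(1) + (2)(-1) = -9
AB[2,2] = (3)(3) + (-1)(-1) + (2)(-2) = 6

AB = 
  [ -5,   3]
  [ -9,   6]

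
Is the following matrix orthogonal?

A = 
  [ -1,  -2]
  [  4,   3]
No

AᵀA = 
  [ 17,  14]
  [ 14,  13]
≠ I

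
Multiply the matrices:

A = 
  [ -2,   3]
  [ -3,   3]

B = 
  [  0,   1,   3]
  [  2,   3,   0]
AB = 
  [  6,   7,  -6]
  [  6,   6,  -9]

A is 2×2 and B is 2×3, so AB is 2×3. Each entry is (row of A)·(column of B):
AB[1,1] = (-2)(0) + (3)(2) = 6
AB[1,2] = (-2)(1) + (3)(3) = 7
AB[1,3] = (-2)(3) + (3)(0) = -6
AB[2,1] = (-3)(0) + (3)(2) = 6
AB[2,2] = (-3)(1) + (3)(3) = 6
AB[2,3] = (-3)(3) + (3)(0) = -9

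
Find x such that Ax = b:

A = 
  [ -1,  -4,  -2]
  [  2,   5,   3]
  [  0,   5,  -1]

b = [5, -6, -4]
x = [1, -1, -1]

Row reduce the augmented matrix [A|b]:
R2 → R2 + (2)·R1
R3 → R3 + (5/3)·R2
REF = 
  [  -1,   -4,   -2,    5]
  [   0,   -3,   -1,    4]
  [   0,    0, -8/3,  8/3]

Back-substitution:
x₃ = (8/3) / (-8/3) = -1
x₂ = (4 - (-1)(-1)) / (-3) = -1
x₁ = (5 - (-4)(-1) - (-2)(-1)) / (-1) = 1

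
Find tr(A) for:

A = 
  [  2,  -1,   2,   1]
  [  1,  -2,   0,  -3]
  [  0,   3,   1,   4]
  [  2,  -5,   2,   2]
3

tr(A) = 2 + -2 + 1 + 2 = 3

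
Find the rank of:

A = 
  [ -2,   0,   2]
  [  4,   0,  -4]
Row reduce:
R2 → R2 + (2)·R1
REF = 
  [ -2,   0,   2]
  [  0,   0,   0]
Pivot columns: 1 → 1 pivot.

rank(A) = 1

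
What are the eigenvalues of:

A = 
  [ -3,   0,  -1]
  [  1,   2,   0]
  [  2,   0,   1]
Characteristic polynomial: det(λI - A) = λ³ - 5λ + 2
Testing integer divisors of the constant term: p(2) = 0, so (λ - 2) is a factor:
p(λ) = (λ - 2)(λ² + 2λ - 1)
λ² + 2λ - 1 = 0  ⇒  λ = (-2 ± √((2)² - 4·(-1)))/2 = (-2 ± √(8))/2
  = -1 + √2,  -1 - √2

λ = 2, -1 + √2, -1 - √2  (≈ 2, 0.4142, -2.414)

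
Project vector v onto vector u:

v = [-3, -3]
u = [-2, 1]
v·u = (-3)(-2) + (-3)(1) = 3
u·u = (-2)² + (1)² = 5
proj_u(v) = (v·u / u·u) × u = (3/5) × u

proj_u(v) = [-6/5, 3/5]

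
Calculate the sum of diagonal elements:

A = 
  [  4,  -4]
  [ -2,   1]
5

tr(A) = 4 + 1 = 5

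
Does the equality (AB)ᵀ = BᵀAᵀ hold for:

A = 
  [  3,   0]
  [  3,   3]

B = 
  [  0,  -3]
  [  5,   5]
Yes

(AB)ᵀ = 
  [  0,  15]
  [ -9,   6]

BᵀAᵀ = 
  [  0,  15]
  [ -9,   6]

Both sides are equal — this is the standard identity (AB)ᵀ = BᵀAᵀ, which holds for all A, B.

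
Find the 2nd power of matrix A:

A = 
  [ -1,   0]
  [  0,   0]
A² = A·A:
A²[1,1] = (-1)(-1) + (0)(0) = 1
A²[1,2] = (-1)(0) + (0)(0) = 0
A²[2,1] = (0)(-1) + (0)(0) = 0
A²[2,2] = (0)(0) + (0)(0) = 0
A² = 
  [  1,   0]
  [  0,   0]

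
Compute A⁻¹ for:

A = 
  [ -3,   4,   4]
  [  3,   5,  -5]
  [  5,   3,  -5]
det(A) = (-3)·((5)(-5) - (-5)(3)) - (4)·((3)(-5) - (-5)(5)) + (4)·((3)(3) - (5)(5))
  = (-3)(-10) - (4)(10) + (4)(-16)
  = -74
det(A) = -74 ≠ 0, so A is invertible.

Cofactors Cᵢⱼ = (-1)ⁱ⁺ʲ·Mᵢⱼ:
C = 
  [-10, -10, -16]
  [ 32,  -5,  29]
  [-40,  -3, -27]

adj(A) = Cᵀ:
adj(A) = 
  [-10,  32, -40]
  [-10,  -5,  -3]
  [-16,  29, -27]

A⁻¹ = (-1/74) · adj(A):
A⁻¹ = 
  [  5/37, -16/37,  20/37]
  [  5/37,   5/74,   3/74]
  [  8/37, -29/74,  27/74]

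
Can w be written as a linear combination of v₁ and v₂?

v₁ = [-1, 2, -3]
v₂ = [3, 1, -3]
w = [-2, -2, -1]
No

Form the augmented matrix and row-reduce:
[v₁|v₂|w] = 
  [ -1,   3,  -2]
  [  2,   1,  -2]
  [ -3,  -3,  -1]
R2 → R2 + (2)·R1
R3 → R3 - (3)·R1
R3 → R3 + (12/7)·R2
REF = 
  [   -1,     3,    -2]
  [    0,     7,    -6]
  [    0,     0, -37/7]

Row 3 reads [0 0 | -37/7], i.e. 0 = -37/7, so the system is inconsistent and w ∉ span{v₁, v₂}.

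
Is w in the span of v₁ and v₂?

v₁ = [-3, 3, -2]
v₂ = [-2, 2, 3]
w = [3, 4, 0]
No

Form the augmented matrix and row-reduce:
[v₁|v₂|w] = 
  [ -3,  -2,   3]
  [  3,   2,   4]
  [ -2,   3,   0]
R2 → R2 + (1)·R1
R3 → R3 - (2/3)·R1
Swap R2 ↔ R3
REF = 
  [  -3,   -2,    3]
  [   0, 13/3,   -2]
  [   0,    0,    7]

Row 3 reads [0 0 | 7], i.e. 0 = 7, so the system is inconsistent and w ∉ span{v₁, v₂}.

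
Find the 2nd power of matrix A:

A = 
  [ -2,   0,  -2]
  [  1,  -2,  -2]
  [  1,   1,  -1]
A² = A·A:
A²[1,1] = (-2)(-2) + (0)(1) + (-2)(1) = 2
A²[1,2] = (-2)(0) + (0)(-2) + (-2)(1) = -2
A²[1,3] = (-2)(-2) + (0)(-2) + (-2)(-1) = 6
A²[2,1] = (1)(-2) + (-2)(1) + (-2)(1) = -6
A²[2,2] = (1)(0) + (-2)(-2) + (-2)(1) = 2
A²[2,3] = (1)(-2) + (-2)(-2) + (-2)(-1) = 4
A²[3,1] = (1)(-2) + (1)(1) + (-1)(1) = -2
A²[3,2] = (1)(0) + (1)(-2) + (-1)(1) = -3
A²[3,3] = (1)(-2) + (1)(-2) + (-1)(-1) = -3
A² = 
  [  2,  -2,   6]
  [ -6,   2,   4]
  [ -2,  -3,  -3]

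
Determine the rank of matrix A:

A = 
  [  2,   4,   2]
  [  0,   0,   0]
rank(A) = 1

Row reduce:
(no row operations needed)
REF = 
  [  2,   4,   2]
  [  0,   0,   0]
Pivot columns: 1 → 1 pivot.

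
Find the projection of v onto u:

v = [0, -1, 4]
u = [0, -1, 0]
v·u = (0)(0) + (-1)(-1) + (4)(0) = 1
u·u = (0)² + (-1)² + (0)² = 1
proj_u(v) = (v·u / u·u) × u = (1/1) × u = (1) × u

proj_u(v) = [0, -1, 0]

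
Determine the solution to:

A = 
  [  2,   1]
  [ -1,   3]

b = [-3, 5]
x = [-2, 1]

Row reduce the augmented matrix [A|b]:
R2 → R2 + (1/2)·R1
REF = 
  [  2,   1,  -3]
  [  0, 7/2, 7/2]

Back-substitution:
x₂ = (7/2) / (7/2) = 1
x₁ = (-3 - (1)(1)) / 2 = -2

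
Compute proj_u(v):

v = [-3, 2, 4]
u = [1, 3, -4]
v·u = (-3)(1) + (2)(3) + (4)(-4) = -13
u·u = (1)² + (3)² + (-4)² = 26
proj_u(v) = (v·u / u·u) × u = (-13/26) × u = (-1/2) × u

proj_u(v) = [-1/2, -3/2, 2]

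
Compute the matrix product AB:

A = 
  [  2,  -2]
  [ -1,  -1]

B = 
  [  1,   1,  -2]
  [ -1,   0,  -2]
AB = 
  [  4,   2,   0]
  [  0,  -1,   4]

A is 2×2 and B is 2×3, so AB is 2×3. Each entry is (row of A)·(column of B):
AB[1,1] = (2)(1) + (-2)(-1) = 4
AB[1,2] = (2)(1) + (-2)(0) = 2
AB[1,3] = (2)(-2) + (-2)(-2) = 0
AB[2,1] = (-1)(1) + (-1)(-1) = 0
AB[2,2] = (-1)(1) + (-1)(0) = -1
AB[2,3] = (-1)(-2) + (-1)(-2) = 4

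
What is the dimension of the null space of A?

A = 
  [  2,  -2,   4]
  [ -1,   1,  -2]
nullity(A) = 2

Row reduce:
R2 → R2 + (1/2)·R1
REF = 
  [  2,  -2,   4]
  [  0,   0,   0]
Pivot columns: 1 → 1 pivot.
rank(A) = 1, so nullity(A) = 3 - 1 = 2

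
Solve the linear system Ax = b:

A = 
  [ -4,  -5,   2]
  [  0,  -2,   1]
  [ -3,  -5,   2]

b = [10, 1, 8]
x = [-2, 0, 1]

Row reduce the augmented matrix [A|b]:
R3 → R3 - (3/4)·R1
R3 → R3 - (5/8)·R2
REF = 
  [  -4,   -5,    2,   10]
  [   0,   -2,    1,    1]
  [   0,    0, -1/8, -1/8]

Back-substitution:
x₃ = (-1/8) / (-1/8) = 1
x₂ = (1 - (1)(1)) / (-2) = 0
x₁ = (10 - (-5)(0) - (2)(1)) / (-4) = -2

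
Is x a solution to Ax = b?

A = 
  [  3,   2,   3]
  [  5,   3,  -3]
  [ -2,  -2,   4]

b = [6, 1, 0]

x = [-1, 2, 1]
No

Ax = [4, -2, 2] ≠ b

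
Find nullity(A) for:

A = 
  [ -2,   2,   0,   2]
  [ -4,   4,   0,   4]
nullity(A) = 3

Row reduce:
R2 → R2 - (2)·R1
REF = 
  [ -2,   2,   0,   2]
  [  0,   0,   0,   0]
Pivot columns: 1 → 1 pivot.
rank(A) = 1, so nullity(A) = 4 - 1 = 3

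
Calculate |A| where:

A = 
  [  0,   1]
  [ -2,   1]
For a 2×2 matrix, det = ad - bc = (0)(1) - (1)(-2) = 2

det(A) = 2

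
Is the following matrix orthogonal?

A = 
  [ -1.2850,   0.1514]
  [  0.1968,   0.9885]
No

AᵀA = 
  [  1.6900,   0]
  [  0,   1.0001]
≠ I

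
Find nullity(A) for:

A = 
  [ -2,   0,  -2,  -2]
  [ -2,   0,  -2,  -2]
nullity(A) = 3

Row reduce:
R2 → R2 - (1)·R1
REF = 
  [ -2,   0,  -2,  -2]
  [  0,   0,   0,   0]
Pivot columns: 1 → 1 pivot.
rank(A) = 1, so nullity(A) = 4 - 1 = 3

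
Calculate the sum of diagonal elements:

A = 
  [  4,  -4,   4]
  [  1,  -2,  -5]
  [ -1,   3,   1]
3

tr(A) = 4 + -2 + 1 = 3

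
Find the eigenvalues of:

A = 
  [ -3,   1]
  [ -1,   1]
λ = -1 + √3, -1 - √3  (≈ 0.7321, -2.732)

tr(A) = -2, det(A) = -2
Characteristic polynomial: λ² - tr(A)λ + det(A) = λ² + 2λ - 2
λ² + 2λ - 2 = 0  ⇒  λ = (-2 ± √((2)² - 4·(-2)))/2 = (-2 ± √(12))/2
  = -1 + √3,  -1 - √3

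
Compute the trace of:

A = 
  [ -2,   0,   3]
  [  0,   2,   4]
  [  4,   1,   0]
0

tr(A) = -2 + 2 + 0 = 0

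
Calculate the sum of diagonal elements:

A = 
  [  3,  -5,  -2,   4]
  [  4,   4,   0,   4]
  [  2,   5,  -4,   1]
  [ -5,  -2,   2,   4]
7

tr(A) = 3 + 4 + -4 + 4 = 7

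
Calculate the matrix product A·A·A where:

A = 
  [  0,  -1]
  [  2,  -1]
A² = A·A:
A²[1,1] = (0)(0) + (-1)(2) = -2
A²[1,2] = (0)(-1) + (-1)(-1) = 1
A²[2,1] = (2)(0) + (-1)(2) = -2
A²[2,2] = (2)(-1) + (-1)(-1) = -1
A² = 
  [ -2,   1]
  [ -2,  -1]

A^3 = A^2·A:
A^3[1,1] = (-2)(0) + (1)(2) = 2
A^3[1,2] = (-2)(-1) + (1)(-1) = 1
A^3[2,1] = (-2)(0) + (-1)(2) = -2
A^3[2,2] = (-2)(-1) + (-1)(-1) = 3
A^3 = 
  [  2,   1]
  [ -2,   3]

Therefore
A^3 = 
  [  2,   1]
  [ -2,   3]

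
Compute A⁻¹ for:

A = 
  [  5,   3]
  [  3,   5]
det(A) = (5)(5) - (3)(3) = 16
For a 2×2 matrix, A⁻¹ = (1/det(A)) · [[d, -b], [-c, a]]
    = (1/16) · [[5, -3], [-3, 5]]

A⁻¹ = 
  [ 5/16, -3/16]
  [-3/16,  5/16]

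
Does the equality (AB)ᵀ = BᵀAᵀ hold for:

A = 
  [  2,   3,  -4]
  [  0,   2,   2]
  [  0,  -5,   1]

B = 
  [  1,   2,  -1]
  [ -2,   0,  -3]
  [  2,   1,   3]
Yes

(AB)ᵀ = 
  [-12,   0,  12]
  [  0,   2,   1]
  [-23,   0,  18]

BᵀAᵀ = 
  [-12,   0,  12]
  [  0,   2,   1]
  [-23,   0,  18]

Both sides are equal — this is the standard identity (AB)ᵀ = BᵀAᵀ, which holds for all A, B.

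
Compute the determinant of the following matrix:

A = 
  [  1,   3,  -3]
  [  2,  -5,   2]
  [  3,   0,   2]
Cofactor expansion along row 1:
det(A) = (1)·((-5)(2) - (2)(0)) - (3)·((2)(2) - (2)(3)) + (-3)·((2)(0) - (-5)(3))
  = (1)(-10) - (3)(-2) + (-3)(15)
  = -49

det(A) = -49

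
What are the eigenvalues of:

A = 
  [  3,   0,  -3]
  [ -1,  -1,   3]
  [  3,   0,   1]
λ = -1, 2 + 2i√2, 2 - 2i√2  (≈ -1, 2 + 2.828i, 2 - 2.828i)

Characteristic polynomial: det(λI - A) = λ³ - 3λ² + 8λ + 12
Testing integer divisors of the constant term: p(-1) = 0, so (λ + 1) is a factor:
p(λ) = (λ + 1)(λ² - 4λ + 12)
λ² - 4λ + 12 = 0  ⇒  λ = (4 ± √((-4)² - 4·(12)))/2 = (4 ± √(-32))/2
  = 2 + 2i√2,  2 - 2i√2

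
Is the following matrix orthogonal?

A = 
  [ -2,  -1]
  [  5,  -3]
No

AᵀA = 
  [ 29, -13]
  [-13,  10]
≠ I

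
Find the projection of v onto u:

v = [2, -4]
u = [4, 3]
v·u = (2)(4) + (-4)(3) = -4
u·u = (4)² + (3)² = 25
proj_u(v) = (v·u / u·u) × u = (-4/25) × u

proj_u(v) = [-16/25, -12/25]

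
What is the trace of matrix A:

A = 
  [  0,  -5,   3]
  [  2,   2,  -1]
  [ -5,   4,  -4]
-2

tr(A) = 0 + 2 + -4 = -2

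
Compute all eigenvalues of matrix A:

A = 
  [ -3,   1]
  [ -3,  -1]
tr(A) = -4, det(A) = 6
Characteristic polynomial: λ² - tr(A)λ + det(A) = λ² + 4λ + 6
λ² + 4λ + 6 = 0  ⇒  λ = (-4 ± √((4)² - 4·(6)))/2 = (-4 ± √(-8))/2
  = -2 + i√2,  -2 - i√2

λ = -2 + i√2, -2 - i√2  (≈ -2 + 1.414i, -2 - 1.414i)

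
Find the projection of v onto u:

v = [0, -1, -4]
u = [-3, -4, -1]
v·u = (0)(-3) + (-1)(-4) + (-4)(-1) = 8
u·u = (-3)² + (-4)² + (-1)² = 26
proj_u(v) = (v·u / u·u) × u = (8/26) × u = (4/13) × u

proj_u(v) = [-12/13, -16/13, -4/13]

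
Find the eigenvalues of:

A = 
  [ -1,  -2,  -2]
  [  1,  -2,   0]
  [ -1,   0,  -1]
Characteristic polynomial: det(λI - A) = λ³ + 4λ² + 5λ
The constant term is 0, so λ = 0 is a root: p(λ) = λ(λ² + 4λ + 5)
λ² + 4λ + 5 = 0  ⇒  λ = (-4 ± √((4)² - 4·(5)))/2 = (-4 ± √(-4))/2
  = -2 + i,  -2 - i

λ = 0, -2 + i, -2 - i  (≈ 0, -2 + 1i, -2 - 1i)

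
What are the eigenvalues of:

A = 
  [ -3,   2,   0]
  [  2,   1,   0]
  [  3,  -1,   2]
λ = 2, -1 + 2√2, -1 - 2√2  (≈ 2, 1.828, -3.828)

Characteristic polynomial: det(λI - A) = λ³ - 11λ + 14
Testing integer divisors of the constant term: p(2) = 0, so (λ - 2) is a factor:
p(λ) = (λ - 2)(λ² + 2λ - 7)
λ² + 2λ - 7 = 0  ⇒  λ = (-2 ± √((2)² - 4·(-7)))/2 = (-2 ± √(32))/2
  = -1 + 2√2,  -1 - 2√2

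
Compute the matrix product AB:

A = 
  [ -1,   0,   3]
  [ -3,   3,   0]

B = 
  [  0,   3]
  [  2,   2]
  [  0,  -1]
AB = 
  [  0,  -6]
  [  6,  -3]

A is 2×3 and B is 3×2, so AB is 2×2. Each entry is (row of A)·(column of B):
AB[1,1] = (-1)(0) + (0)(2) + (3)(0) = 0
AB[1,2] = (-1)(3) + (0)(2) + (3)(-1) = -6
AB[2,1] = (-3)(0) + (3)(2) + (0)(0) = 6
AB[2,2] = (-3)(3) + (3)(2) + (0)(-1) = -3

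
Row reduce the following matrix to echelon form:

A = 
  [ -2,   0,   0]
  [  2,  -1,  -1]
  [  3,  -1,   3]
Row operations:
R2 → R2 + (1)·R1
R3 → R3 + (3/2)·R1
R3 → R3 - (1)·R2

Resulting echelon form:
REF = 
  [ -2,   0,   0]
  [  0,  -1,  -1]
  [  0,   0,   4]

Rank = 3 (number of non-zero pivot rows).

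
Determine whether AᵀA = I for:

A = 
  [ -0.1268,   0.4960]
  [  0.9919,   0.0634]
No

AᵀA = 
  [  0.9999,   0]
  [  0,   0.2500]
≠ I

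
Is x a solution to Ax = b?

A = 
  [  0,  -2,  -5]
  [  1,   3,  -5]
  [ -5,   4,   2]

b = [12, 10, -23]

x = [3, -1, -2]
Yes

Ax = [12, 10, -23] = b ✓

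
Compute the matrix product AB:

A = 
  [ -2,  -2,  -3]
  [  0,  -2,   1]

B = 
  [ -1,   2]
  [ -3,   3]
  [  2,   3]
A is 2×3 and B is 3×2, so AB is 2×2. Each entry is (row of A)·(column of B):
AB[1,1] = (-2)(-1) + (-2)(-3) + (-3)(2) = 2
AB[1,2] = (-2)(2) + (-2)(3) + (-3)(3) = -19
AB[2,1] = (0)(-1) + (-2)(-3) + (1)(2) = 8
AB[2,2] = (0)(2) + (-2)(3) + (1)(3) = -3

AB = 
  [  2, -19]
  [  8,  -3]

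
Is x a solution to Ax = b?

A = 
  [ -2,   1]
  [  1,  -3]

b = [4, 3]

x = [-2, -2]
No

Ax = [2, 4] ≠ b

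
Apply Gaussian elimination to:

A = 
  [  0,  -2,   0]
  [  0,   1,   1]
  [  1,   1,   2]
Row operations:
Swap R1 ↔ R3
R3 → R3 + (2)·R2

Resulting echelon form:
REF = 
  [  1,   1,   2]
  [  0,   1,   1]
  [  0,   0,   2]

Rank = 3 (number of non-zero pivot rows).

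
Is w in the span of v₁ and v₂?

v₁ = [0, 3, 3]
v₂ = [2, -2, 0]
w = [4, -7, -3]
Yes

Form the augmented matrix and row-reduce:
[v₁|v₂|w] = 
  [  0,   2,   4]
  [  3,  -2,  -7]
  [  3,   0,  -3]
Swap R1 ↔ R2
R3 → R3 - (1)·R1
R3 → R3 - (1)·R2
REF = 
  [  3,  -2,  -7]
  [  0,   2,   4]
  [  0,   0,   0]

No row of the form [0 0 | nonzero], so the system is consistent. Back-substitution gives c₁ = -1, c₂ = 2: w = (-1)·v₁ + (2)·v₂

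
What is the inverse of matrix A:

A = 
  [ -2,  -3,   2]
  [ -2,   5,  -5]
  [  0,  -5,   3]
det(A) = (-2)·((5)(3) - (-5)(-5)) - (-3)·((-2)(3) - (-5)(0)) + (2)·((-2)(-5) - (5)(0))
  = (-2)(-10) - (-3)(-6) + (2)(10)
  = 22
det(A) = 22 ≠ 0, so A is invertible.

Cofactors Cᵢⱼ = (-1)ⁱ⁺ʲ·Mᵢⱼ:
C = 
  [-10,   6,  10]
  [ -1,  -6, -10]
  [  5, -14, -16]

adj(A) = Cᵀ:
adj(A) = 
  [-10,  -1,   5]
  [  6,  -6, -14]
  [ 10, -10, -16]

A⁻¹ = (1/22) · adj(A):
A⁻¹ = 
  [-5/11, -1/22,  5/22]
  [ 3/11, -3/11, -7/11]
  [ 5/11, -5/11, -8/11]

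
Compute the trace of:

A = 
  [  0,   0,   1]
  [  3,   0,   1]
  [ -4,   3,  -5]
-5

tr(A) = 0 + 0 + -5 = -5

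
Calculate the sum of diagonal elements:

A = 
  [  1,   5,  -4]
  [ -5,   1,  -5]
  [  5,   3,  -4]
-2

tr(A) = 1 + 1 + -4 = -2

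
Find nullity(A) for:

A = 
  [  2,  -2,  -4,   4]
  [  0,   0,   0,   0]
nullity(A) = 3

Row reduce:
(no row operations needed)
REF = 
  [  2,  -2,  -4,   4]
  [  0,   0,   0,   0]
Pivot columns: 1 → 1 pivot.
rank(A) = 1, so nullity(A) = 4 - 1 = 3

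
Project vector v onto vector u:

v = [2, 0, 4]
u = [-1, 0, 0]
v·u = (2)(-1) + (0)(0) + (4)(0) = -2
u·u = (-1)² + (0)² + (0)² = 1
proj_u(v) = (v·u / u·u) × u = (-2/1) × u = (-2) × u

proj_u(v) = [2, 0, 0]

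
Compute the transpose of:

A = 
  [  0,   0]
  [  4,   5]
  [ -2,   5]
Aᵀ = 
  [  0,   4,  -2]
  [  0,   5,   5]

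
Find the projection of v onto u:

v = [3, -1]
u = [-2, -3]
proj_u(v) = [6/13, 9/13]

v·u = (3)(-2) + (-1)(-3) = -3
u·u = (-2)² + (-3)² = 13
proj_u(v) = (v·u / u·u) × u = (-3/13) × u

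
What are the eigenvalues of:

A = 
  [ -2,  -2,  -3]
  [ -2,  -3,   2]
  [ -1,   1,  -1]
λ = -3, (-3 + √37)/2, (-3 - √37)/2  (≈ -3, 1.541, -4.541)

Characteristic polynomial: det(λI - A) = λ³ + 6λ² + 2λ - 21
Testing integer divisors of the constant term: p(-3) = 0, so (λ + 3) is a factor:
p(λ) = (λ + 3)(λ² + 3λ - 7)
λ² + 3λ - 7 = 0  ⇒  λ = (-3 ± √((3)² - 4·(-7)))/2 = (-3 ± √(37))/2
  = (-3 + √37)/2,  (-3 - √37)/2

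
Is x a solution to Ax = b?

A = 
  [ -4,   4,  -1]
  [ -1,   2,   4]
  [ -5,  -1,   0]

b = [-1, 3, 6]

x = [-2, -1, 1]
No

Ax = [3, 4, 11] ≠ b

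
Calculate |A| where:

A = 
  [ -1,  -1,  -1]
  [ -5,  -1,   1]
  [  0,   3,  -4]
Cofactor expansion along row 1:
det(A) = (-1)·((-1)(-4) - (1)(3)) - (-1)·((-5)(-4) - (1)(0)) + (-1)·((-5)(3) - (-1)(0))
  = (-1)(1) - (-1)(20) + (-1)(-15)
  = 34

det(A) = 34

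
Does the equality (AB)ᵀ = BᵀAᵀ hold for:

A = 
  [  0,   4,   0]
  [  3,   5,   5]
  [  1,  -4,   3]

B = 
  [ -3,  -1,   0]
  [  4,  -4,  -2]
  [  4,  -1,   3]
Yes

(AB)ᵀ = 
  [ 16,  31,  -7]
  [-16, -28,  12]
  [ -8,   5,  17]

BᵀAᵀ = 
  [ 16,  31,  -7]
  [-16, -28,  12]
  [ -8,   5,  17]

Both sides are equal — this is the standard identity (AB)ᵀ = BᵀAᵀ, which holds for all A, B.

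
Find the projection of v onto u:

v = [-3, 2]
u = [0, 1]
v·u = (-3)(0) + (2)(1) = 2
u·u = (0)² + (1)² = 1
proj_u(v) = (v·u / u·u) × u = (2/1) × u = (2) × u

proj_u(v) = [0, 2]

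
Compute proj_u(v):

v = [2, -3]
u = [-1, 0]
proj_u(v) = [2, 0]

v·u = (2)(-1) + (-3)(0) = -2
u·u = (-1)² + (0)² = 1
proj_u(v) = (v·u / u·u) × u = (-2/1) × u = (-2) × u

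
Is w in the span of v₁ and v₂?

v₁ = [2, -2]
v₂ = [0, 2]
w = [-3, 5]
Yes

Form the augmented matrix and row-reduce:
[v₁|v₂|w] = 
  [  2,   0,  -3]
  [ -2,   2,   5]
R2 → R2 + (1)·R1
REF = 
  [  2,   0,  -3]
  [  0,   2,   2]

No row of the form [0 0 | nonzero], so the system is consistent. Back-substitution gives c₁ = -3/2, c₂ = 1: w = (-3/2)·v₁ + (1)·v₂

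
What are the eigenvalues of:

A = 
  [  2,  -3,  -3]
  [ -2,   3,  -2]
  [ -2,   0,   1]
Characteristic polynomial: det(λI - A) = λ³ - 6λ² - λ + 30
Testing integer divisors of the constant term: p(-2) = 0, so (λ + 2) is a factor:
p(λ) = (λ + 2)(λ² - 8λ + 15)
λ² - 8λ + 15 = (λ - 3)(λ - 5)

λ = -2, 5, 3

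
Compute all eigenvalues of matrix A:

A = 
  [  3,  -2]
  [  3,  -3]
λ = √3, -√3  (≈ 1.732, -1.732)

tr(A) = 0, det(A) = -3
Characteristic polynomial: λ² - tr(A)λ + det(A) = λ² - 3
λ² - 3 = 0  ⇒  λ = (0 ± √((0)² - 4·(-3)))/2 = (0 ± √(12))/2
  = √3,  -√3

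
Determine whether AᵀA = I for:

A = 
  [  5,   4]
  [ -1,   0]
No

AᵀA = 
  [ 26,  20]
  [ 20,  16]
≠ I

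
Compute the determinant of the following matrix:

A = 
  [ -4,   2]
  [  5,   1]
-14

For a 2×2 matrix, det = ad - bc = (-4)(1) - (2)(5) = -14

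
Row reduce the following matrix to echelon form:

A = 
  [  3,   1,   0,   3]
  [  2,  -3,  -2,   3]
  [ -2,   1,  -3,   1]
Row operations:
R2 → R2 - (2/3)·R1
R3 → R3 + (2/3)·R1
R3 → R3 + (5/11)·R2

Resulting echelon form:
REF = 
  [     3,      1,      0,      3]
  [     0,  -11/3,     -2,      1]
  [     0,      0, -43/11,  38/11]

Rank = 3 (number of non-zero pivot rows).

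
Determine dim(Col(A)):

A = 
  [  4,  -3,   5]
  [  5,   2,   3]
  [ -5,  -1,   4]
dim(Col(A)) = 3

Row reduce:
R2 → R2 - (5/4)·R1
R3 → R3 + (5/4)·R1
R3 → R3 + (19/23)·R2
REF = 
  [     4,     -3,      5]
  [     0,   23/4,  -13/4]
  [     0,      0, 174/23]
Pivot columns: 1, 2, 3 → 3 pivots.
dim(Col(A)) = number of pivot columns = 3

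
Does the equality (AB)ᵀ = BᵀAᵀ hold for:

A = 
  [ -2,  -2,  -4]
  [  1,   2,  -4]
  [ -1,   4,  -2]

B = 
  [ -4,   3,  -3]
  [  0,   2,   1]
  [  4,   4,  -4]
Yes

(AB)ᵀ = 
  [ -8, -20,  -4]
  [-26,  -9,  -3]
  [ 20,  15,  15]

BᵀAᵀ = 
  [ -8, -20,  -4]
  [-26,  -9,  -3]
  [ 20,  15,  15]

Both sides are equal — this is the standard identity (AB)ᵀ = BᵀAᵀ, which holds for all A, B.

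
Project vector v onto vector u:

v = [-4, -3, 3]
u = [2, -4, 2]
proj_u(v) = [5/6, -5/3, 5/6]

v·u = (-4)(2) + (-3)(-4) + (3)(2) = 10
u·u = (2)² + (-4)² + (2)² = 24
proj_u(v) = (v·u / u·u) × u = (10/24) × u = (5/12) × u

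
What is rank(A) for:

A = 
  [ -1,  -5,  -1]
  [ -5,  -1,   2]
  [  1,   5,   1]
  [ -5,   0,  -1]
Row reduce:
R2 → R2 - (5)·R1
R3 → R3 + (1)·R1
R4 → R4 - (5)·R1
R4 → R4 - (25/24)·R2
Swap R3 ↔ R4
REF = 
  [    -1,     -5,     -1]
  [     0,     24,      7]
  [     0,      0, -79/24]
  [     0,      0,      0]
Pivot columns: 1, 2, 3 → 3 pivots.

rank(A) = 3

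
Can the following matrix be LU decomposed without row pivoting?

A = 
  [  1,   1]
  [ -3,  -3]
Yes.
A[1,1] = 1 ≠ 0, so Gaussian elimination proceeds without a row swap: multiplier ℓ₂₁ = (-3)/(1) = -3, and U[2,2] = -3 - (-3)(1) = 0.
L = 
  [  1,   0]
  [ -3,   1]
U = 
  [  1,   1]
  [  0,   0]
Check row 2 of LU: [(-3)(1), (-3)(1) + 0] = [-3, -3] = row 2 of A ✓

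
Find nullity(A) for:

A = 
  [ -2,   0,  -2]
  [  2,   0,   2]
nullity(A) = 2

Row reduce:
R2 → R2 + (1)·R1
REF = 
  [ -2,   0,  -2]
  [  0,   0,   0]
Pivot columns: 1 → 1 pivot.
rank(A) = 1, so nullity(A) = 3 - 1 = 2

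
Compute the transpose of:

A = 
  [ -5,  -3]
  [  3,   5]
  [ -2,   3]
Aᵀ = 
  [ -5,   3,  -2]
  [ -3,   5,   3]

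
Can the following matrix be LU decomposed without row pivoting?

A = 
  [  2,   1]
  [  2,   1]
Yes.
A[1,1] = 2 ≠ 0, so Gaussian elimination proceeds without a row swap: multiplier ℓ₂₁ = (2)/(2) = 1, and U[2,2] = 1 - (1)(1) = 0.
L = 
  [  1,   0]
  [  1,   1]
U = 
  [  2,   1]
  [  0,   0]
Check row 2 of LU: [(1)(2), (1)(1) + 0] = [2, 1] = row 2 of A ✓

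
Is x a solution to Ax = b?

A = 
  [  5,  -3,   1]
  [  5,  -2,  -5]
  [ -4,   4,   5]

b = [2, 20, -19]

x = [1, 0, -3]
Yes

Ax = [2, 20, -19] = b ✓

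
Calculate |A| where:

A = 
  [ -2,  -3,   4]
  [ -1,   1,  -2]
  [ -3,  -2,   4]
Cofactor expansion along row 1:
det(A) = (-2)·((1)(4) - (-2)(-2)) - (-3)·((-1)(4) - (-2)(-3)) + (4)·((-1)(-2) - (1)(-3))
  = (-2)(0) - (-3)(-10) + (4)(5)
  = -10

det(A) = -10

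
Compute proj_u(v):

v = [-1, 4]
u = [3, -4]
v·u = (-1)(3) + (4)(-4) = -19
u·u = (3)² + (-4)² = 25
proj_u(v) = (v·u / u·u) × u = (-19/25) × u

proj_u(v) = [-57/25, 76/25]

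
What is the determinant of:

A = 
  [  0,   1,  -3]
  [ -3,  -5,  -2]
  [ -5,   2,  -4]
91

Cofactor expansion along row 1:
det(A) = (0)·((-5)(-4) - (-2)(2)) - (1)·((-3)(-4) - (-2)(-5)) + (-3)·((-3)(2) - (-5)(-5))
  = (0)(24) - (1)(2) + (-3)(-31)
  = 91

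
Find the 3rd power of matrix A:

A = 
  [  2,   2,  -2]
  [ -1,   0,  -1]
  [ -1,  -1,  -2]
A^3 = 
  [  4,  10, -10]
  [ -5,  -6,  -5]
  [ -5,  -5, -16]

A² = A·A:
A²[1,1] = (2)(2) + (2)(-1) + (-2)(-1) = 4
A²[1,2] = (2)(2) + (2)(0) + (-2)(-1) = 6
A²[1,3] = (2)(-2) + (2)(-1) + (-2)(-2) = -2
A²[2,1] = (-1)(2) + (0)(-1) + (-1)(-1) = -1
A²[2,2] = (-1)(2) + (0)(0) + (-1)(-1) = -1
A²[2,3] = (-1)(-2) + (0)(-1) + (-1)(-2) = 4
A²[3,1] = (-1)(2) + (-1)(-1) + (-2)(-1) = 1
A²[3,2] = (-1)(2) + (-1)(0) + (-2)(-1) = 0
A²[3,3] = (-1)(-2) + (-1)(-1) + (-2)(-2) = 7
A² = 
  [  4,   6,  -2]
  [ -1,  -1,   4]
  [  1,   0,   7]

A^3 = A^2·A:
A^3[1,1] = (4)(2) + (6)(-1) + (-2)(-1) = 4
A^3[1,2] = (4)(2) + (6)(0) + (-2)(-1) = 10
A^3[1,3] = (4)(-2) + (6)(-1) + (-2)(-2) = -10
A^3[2,1] = (-1)(2) + (-1)(-1) + (4)(-1) = -5
A^3[2,2] = (-1)(2) + (-1)(0) + (4)(-1) = -6
A^3[2,3] = (-1)(-2) + (-1)(-1) + (4)(-2) = -5
A^3[3,1] = (1)(2) + (0)(-1) + (7)(-1) = -5
A^3[3,2] = (1)(2) + (0)(0) + (7)(-1) = -5
A^3[3,3] = (1)(-2) + (0)(-1) + (7)(-2) = -16
A^3 = 
  [  4,  10, -10]
  [ -5,  -6,  -5]
  [ -5,  -5, -16]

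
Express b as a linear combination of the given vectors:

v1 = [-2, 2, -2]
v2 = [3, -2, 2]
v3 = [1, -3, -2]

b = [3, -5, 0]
c1 = -1, c2 = 0, c3 = 1

b = -1·v1 + 0·v2 + 1·v3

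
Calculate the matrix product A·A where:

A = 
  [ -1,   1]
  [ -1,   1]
A² = A·A:
A²[1,1] = (-1)(-1) + (1)(-1) = 0
A²[1,2] = (-1)(1) + (1)(1) = 0
A²[2,1] = (-1)(-1) + (1)(-1) = 0
A²[2,2] = (-1)(1) + (1)(1) = 0
A² = 
  [  0,   0]
  [  0,   0]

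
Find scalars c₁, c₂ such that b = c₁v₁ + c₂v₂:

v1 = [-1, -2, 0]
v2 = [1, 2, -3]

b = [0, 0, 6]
c1 = -2, c2 = -2

b = -2·v1 + -2·v2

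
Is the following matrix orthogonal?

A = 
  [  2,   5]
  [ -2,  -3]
No

AᵀA = 
  [  8,  16]
  [ 16,  34]
≠ I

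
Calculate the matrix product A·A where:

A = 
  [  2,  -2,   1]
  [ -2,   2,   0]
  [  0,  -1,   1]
A² = A·A:
A²[1,1] = (2)(2) + (-2)(-2) + (1)(0) = 8
A²[1,2] = (2)(-2) + (-2)(2) + (1)(-1) = -9
A²[1,3] = (2)(1) + (-2)(0) + (1)(1) = 3
A²[2,1] = (-2)(2) + (2)(-2) + (0)(0) = -8
A²[2,2] = (-2)(-2) + (2)(2) + (0)(-1) = 8
A²[2,3] = (-2)(1) + (2)(0) + (0)(1) = -2
A²[3,1] = (0)(2) + (-1)(-2) + (1)(0) = 2
A²[3,2] = (0)(-2) + (-1)(2) + (1)(-1) = -3
A²[3,3] = (0)(1) + (-1)(0) + (1)(1) = 1
A² = 
  [  8,  -9,   3]
  [ -8,   8,  -2]
  [  2,  -3,   1]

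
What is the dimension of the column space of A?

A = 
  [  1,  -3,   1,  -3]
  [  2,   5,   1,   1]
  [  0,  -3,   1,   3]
Row reduce:
R2 → R2 - (2)·R1
R3 → R3 + (3/11)·R2
REF = 
  [    1,    -3,     1,    -3]
  [    0,    11,    -1,     7]
  [    0,     0,  8/11, 54/11]
Pivot columns: 1, 2, 3 → 3 pivots.
dim(Col(A)) = number of pivot columns = 3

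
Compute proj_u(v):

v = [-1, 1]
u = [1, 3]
proj_u(v) = [1/5, 3/5]

v·u = (-1)(1) + (1)(3) = 2
u·u = (1)² + (3)² = 10
proj_u(v) = (v·u / u·u) × u = (2/10) × u = (1/5) × u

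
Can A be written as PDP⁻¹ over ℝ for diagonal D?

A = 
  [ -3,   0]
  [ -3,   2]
Yes

tr(A) = -1, det(A) = -6
Characteristic polynomial: λ² - tr(A)λ + det(A) = λ² + λ - 6
λ² + λ - 6 = (λ + 3)(λ - 2)
Eigenvalues: 2, -3
λ=-3: alg. mult. = 1, geom. mult. = 2 - rank(A - (-3)I) = 2 - 1 = 1
λ=2: alg. mult. = 1, geom. mult. = 2 - rank(A - (2)I) = 2 - 1 = 1
Sum of geometric multiplicities equals n, so A has n independent eigenvectors.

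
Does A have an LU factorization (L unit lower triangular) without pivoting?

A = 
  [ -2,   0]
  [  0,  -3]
Yes.
A[1,1] = -2 ≠ 0, so Gaussian elimination proceeds without a row swap: multiplier ℓ₂₁ = (0)/(-2) = 0, and U[2,2] = -3 - (0)(0) = -3.
L = 
  [  1,   0]
  [  0,   1]
U = 
  [ -2,   0]
  [  0,  -3]
Check row 2 of LU: [(0)(-2), (0)(0) + (-3)] = [0, -3] = row 2 of A ✓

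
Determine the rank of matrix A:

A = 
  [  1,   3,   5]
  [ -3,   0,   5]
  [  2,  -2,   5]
Row reduce:
R2 → R2 + (3)·R1
R3 → R3 - (2)·R1
R3 → R3 + (8/9)·R2
REF = 
  [    1,     3,     5]
  [    0,     9,    20]
  [    0,     0, 115/9]
Pivot columns: 1, 2, 3 → 3 pivots.

rank(A) = 3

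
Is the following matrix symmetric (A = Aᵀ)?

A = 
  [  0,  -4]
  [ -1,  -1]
No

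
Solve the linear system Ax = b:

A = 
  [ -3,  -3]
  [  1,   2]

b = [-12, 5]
Row reduce the augmented matrix [A|b]:
R2 → R2 + (1/3)·R1
REF = 
  [ -3,  -3, -12]
  [  0,   1,   1]

Back-substitution:
x₂ = 1 / 1 = 1
x₁ = (-12 - (-3)(1)) / (-3) = 3

x = [3, 1]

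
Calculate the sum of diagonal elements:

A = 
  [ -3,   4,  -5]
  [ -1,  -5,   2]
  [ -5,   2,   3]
-5

tr(A) = -3 + -5 + 3 = -5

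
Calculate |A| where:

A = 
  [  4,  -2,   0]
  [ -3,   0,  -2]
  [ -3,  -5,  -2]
-40

Cofactor expansion along row 1:
det(A) = (4)·((0)(-2) - (-2)(-5)) - (-2)·((-3)(-2) - (-2)(-3)) + (0)·((-3)(-5) - (0)(-3))
  = (4)(-10) - (-2)(0) + (0)(15)
  = -40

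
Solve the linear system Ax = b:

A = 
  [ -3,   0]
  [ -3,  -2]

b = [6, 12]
Row reduce the augmented matrix [A|b]:
R2 → R2 - (1)·R1
REF = 
  [ -3,   0,   6]
  [  0,  -2,   6]

Back-substitution:
x₂ = 6 / (-2) = -3
x₁ = (6 - (0)(-3)) / (-3) = -2

x = [-2, -3]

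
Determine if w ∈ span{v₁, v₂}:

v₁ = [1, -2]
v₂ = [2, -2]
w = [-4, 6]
Yes

Form the augmented matrix and row-reduce:
[v₁|v₂|w] = 
  [  1,   2,  -4]
  [ -2,  -2,   6]
R2 → R2 + (2)·R1
REF = 
  [  1,   2,  -4]
  [  0,   2,  -2]

No row of the form [0 0 | nonzero], so the system is consistent. Back-substitution gives c₁ = -2, c₂ = -1: w = (-2)·v₁ + (-1)·v₂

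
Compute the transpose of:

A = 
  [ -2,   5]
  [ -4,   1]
Aᵀ = 
  [ -2,  -4]
  [  5,   1]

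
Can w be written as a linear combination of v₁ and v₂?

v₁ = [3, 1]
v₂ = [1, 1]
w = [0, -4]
Yes

Form the augmented matrix and row-reduce:
[v₁|v₂|w] = 
  [  3,   1,   0]
  [  1,   1,  -4]
R2 → R2 - (1/3)·R1
REF = 
  [  3,   1,   0]
  [  0, 2/3,  -4]

No row of the form [0 0 | nonzero], so the system is consistent. Back-substitution gives c₁ = 2, c₂ = -6: w = (2)·v₁ + (-6)·v₂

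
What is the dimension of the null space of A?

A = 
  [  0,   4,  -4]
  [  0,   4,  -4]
nullity(A) = 2

Row reduce:
R2 → R2 - (1)·R1
REF = 
  [  0,   4,  -4]
  [  0,   0,   0]
Pivot columns: 2 → 1 pivot.
rank(A) = 1, so nullity(A) = 3 - 1 = 2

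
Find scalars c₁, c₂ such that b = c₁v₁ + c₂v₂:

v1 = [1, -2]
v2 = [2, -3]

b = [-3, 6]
c1 = -3, c2 = 0

b = -3·v1 + 0·v2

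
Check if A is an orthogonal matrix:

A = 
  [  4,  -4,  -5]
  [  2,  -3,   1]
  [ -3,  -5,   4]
No

AᵀA = 
  [ 29,  -7, -30]
  [ -7,  50,  -3]
  [-30,  -3,  42]
≠ I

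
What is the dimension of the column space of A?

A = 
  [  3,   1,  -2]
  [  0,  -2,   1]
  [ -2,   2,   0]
Row reduce:
R3 → R3 + (2/3)·R1
R3 → R3 + (4/3)·R2
REF = 
  [  3,   1,  -2]
  [  0,  -2,   1]
  [  0,   0,   0]
Pivot columns: 1, 2 → 2 pivots.
dim(Col(A)) = number of pivot columns = 2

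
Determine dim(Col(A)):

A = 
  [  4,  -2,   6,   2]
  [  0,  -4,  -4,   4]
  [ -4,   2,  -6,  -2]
dim(Col(A)) = 2

Row reduce:
R3 → R3 + (1)·R1
REF = 
  [  4,  -2,   6,   2]
  [  0,  -4,  -4,   4]
  [  0,   0,   0,   0]
Pivot columns: 1, 2 → 2 pivots.
dim(Col(A)) = number of pivot columns = 2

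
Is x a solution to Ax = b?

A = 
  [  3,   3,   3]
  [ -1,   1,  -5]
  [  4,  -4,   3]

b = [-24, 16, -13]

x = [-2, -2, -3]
No

Ax = [-21, 15, -9] ≠ b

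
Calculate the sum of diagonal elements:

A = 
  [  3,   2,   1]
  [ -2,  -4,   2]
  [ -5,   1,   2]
1

tr(A) = 3 + -4 + 2 = 1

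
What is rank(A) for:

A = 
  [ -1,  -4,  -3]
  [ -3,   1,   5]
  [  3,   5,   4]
rank(A) = 3

Row reduce:
R2 → R2 - (3)·R1
R3 → R3 + (3)·R1
R3 → R3 + (7/13)·R2
REF = 
  [   -1,    -4,    -3]
  [    0,    13,    14]
  [    0,     0, 33/13]
Pivot columns: 1, 2, 3 → 3 pivots.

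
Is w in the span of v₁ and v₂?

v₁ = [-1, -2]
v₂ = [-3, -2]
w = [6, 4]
Yes

Form the augmented matrix and row-reduce:
[v₁|v₂|w] = 
  [ -1,  -3,   6]
  [ -2,  -2,   4]
R2 → R2 - (2)·R1
REF = 
  [ -1,  -3,   6]
  [  0,   4,  -8]

No row of the form [0 0 | nonzero], so the system is consistent. Back-substitution gives c₁ = 0, c₂ = -2: w = (0)·v₁ + (-2)·v₂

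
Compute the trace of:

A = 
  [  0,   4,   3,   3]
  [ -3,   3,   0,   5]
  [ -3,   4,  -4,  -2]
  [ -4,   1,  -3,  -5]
-6

tr(A) = 0 + 3 + -4 + -5 = -6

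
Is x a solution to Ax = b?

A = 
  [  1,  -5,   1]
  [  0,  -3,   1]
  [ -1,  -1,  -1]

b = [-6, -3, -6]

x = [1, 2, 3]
Yes

Ax = [-6, -3, -6] = b ✓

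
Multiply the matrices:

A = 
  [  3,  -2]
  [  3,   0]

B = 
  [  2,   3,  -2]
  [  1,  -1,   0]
A is 2×2 and B is 2×3, so AB is 2×3. Each entry is (row of A)·(column of B):
AB[1,1] = (3)(2) + (-2)(1) = 4
AB[1,2] = (3)(3) + (-2)(-1) = 11
AB[1,3] = (3)(-2) + (-2)(0) = -6
AB[2,1] = (3)(2) + (0)(1) = 6
AB[2,2] = (3)(3) + (0)(-1) = 9
AB[2,3] = (3)(-2) + (0)(0) = -6

AB = 
  [  4,  11,  -6]
  [  6,   9,  -6]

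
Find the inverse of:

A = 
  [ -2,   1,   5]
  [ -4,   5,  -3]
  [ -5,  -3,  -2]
det(A) = (-2)·((5)(-2) - (-3)(-3)) - (1)·((-4)(-2) - (-3)(-5)) + (5)·((-4)(-3) - (5)(-5))
  = (-2)(-19) - (1)(-7) + (5)(37)
  = 230
det(A) = 230 ≠ 0, so A is invertible.

Cofactors Cᵢⱼ = (-1)ⁱ⁺ʲ·Mᵢⱼ:
C = 
  [-19,   7,  37]
  [-13,  29, -11]
  [-28, -26,  -6]

adj(A) = Cᵀ:
adj(A) = 
  [-19, -13, -28]
  [  7,  29, -26]
  [ 37, -11,  -6]

A⁻¹ = (1/230) · adj(A):
A⁻¹ = 
  [-19/230, -13/230, -14/115]
  [  7/230,  29/230, -13/115]
  [ 37/230, -11/230,  -3/115]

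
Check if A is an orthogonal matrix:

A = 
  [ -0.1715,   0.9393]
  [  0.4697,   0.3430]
No

AᵀA = 
  [  0.2500,   0]
  [  0,   0.9999]
≠ I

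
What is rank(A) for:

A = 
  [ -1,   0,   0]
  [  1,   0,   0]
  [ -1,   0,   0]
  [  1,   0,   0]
rank(A) = 1

Row reduce:
R2 → R2 + (1)·R1
R3 → R3 - (1)·R1
R4 → R4 + (1)·R1
REF = 
  [ -1,   0,   0]
  [  0,   0,   0]
  [  0,   0,   0]
  [  0,   0,   0]
Pivot columns: 1 → 1 pivot.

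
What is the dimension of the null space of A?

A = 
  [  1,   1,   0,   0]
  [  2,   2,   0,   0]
nullity(A) = 3

Row reduce:
R2 → R2 - (2)·R1
REF = 
  [  1,   1,   0,   0]
  [  0,   0,   0,   0]
Pivot columns: 1 → 1 pivot.
rank(A) = 1, so nullity(A) = 4 - 1 = 3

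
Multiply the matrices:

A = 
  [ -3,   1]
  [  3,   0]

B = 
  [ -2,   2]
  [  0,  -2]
AB = 
  [  6,  -8]
  [ -6,   6]

A is 2×2 and B is 2×2, so AB is 2×2. Each entry is (row of A)·(column of B):
AB[1,1] = (-3)(-2) + (1)(0) = 6
AB[1,2] = (-3)(2) + (1)(-2) = -8
AB[2,1] = (3)(-2) + (0)(0) = -6
AB[2,2] = (3)(2) + (0)(-2) = 6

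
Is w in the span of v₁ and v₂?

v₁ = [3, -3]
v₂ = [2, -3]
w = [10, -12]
Yes

Form the augmented matrix and row-reduce:
[v₁|v₂|w] = 
  [  3,   2,  10]
  [ -3,  -3, -12]
R2 → R2 + (1)·R1
REF = 
  [  3,   2,  10]
  [  0,  -1,  -2]

No row of the form [0 0 | nonzero], so the system is consistent. Back-substitution gives c₁ = 2, c₂ = 2: w = (2)·v₁ + (2)·v₂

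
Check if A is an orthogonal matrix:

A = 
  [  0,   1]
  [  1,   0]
Yes

AᵀA = 
  [  1,   0]
  [  0,   1]
= I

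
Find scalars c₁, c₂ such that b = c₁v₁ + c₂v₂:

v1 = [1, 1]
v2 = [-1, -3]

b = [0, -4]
c1 = 2, c2 = 2

b = 2·v1 + 2·v2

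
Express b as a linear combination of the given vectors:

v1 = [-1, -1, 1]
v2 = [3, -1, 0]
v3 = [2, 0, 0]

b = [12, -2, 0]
c1 = 0, c2 = 2, c3 = 3

b = 0·v1 + 2·v2 + 3·v3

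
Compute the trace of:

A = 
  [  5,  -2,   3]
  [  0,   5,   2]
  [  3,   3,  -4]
6

tr(A) = 5 + 5 + -4 = 6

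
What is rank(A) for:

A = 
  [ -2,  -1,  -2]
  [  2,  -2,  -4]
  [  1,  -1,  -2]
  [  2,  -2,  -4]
Row reduce:
R2 → R2 + (1)·R1
R3 → R3 + (1/2)·R1
R4 → R4 + (1)·R1
R3 → R3 - (1/2)·R2
R4 → R4 - (1)·R2
REF = 
  [ -2,  -1,  -2]
  [  0,  -3,  -6]
  [  0,   0,   0]
  [  0,   0,   0]
Pivot columns: 1, 2 → 2 pivots.

rank(A) = 2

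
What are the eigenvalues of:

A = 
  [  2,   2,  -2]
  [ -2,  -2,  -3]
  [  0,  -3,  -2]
λ = -5, (3 + i√15)/2, (3 - i√15)/2  (≈ -5, 1.5 + 1.936i, 1.5 - 1.936i)

Characteristic polynomial: det(λI - A) = λ³ + 2λ² - 9λ + 30
Testing integer divisors of the constant term: p(-5) = 0, so (λ + 5) is a factor:
p(λ) = (λ + 5)(λ² - 3λ + 6)
λ² - 3λ + 6 = 0  ⇒  λ = (3 ± √((-3)² - 4·(6)))/2 = (3 ± √(-15))/2
  = (3 + i√15)/2,  (3 - i√15)/2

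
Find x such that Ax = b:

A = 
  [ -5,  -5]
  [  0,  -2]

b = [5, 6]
Row reduce the augmented matrix [A|b]:
(already in echelon form)
REF = 
  [ -5,  -5,   5]
  [  0,  -2,   6]

Back-substitution:
x₂ = 6 / (-2) = -3
x₁ = (5 - (-5)(-3)) / (-5) = 2

x = [2, -3]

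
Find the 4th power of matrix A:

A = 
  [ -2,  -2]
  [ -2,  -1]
A² = A·A:
A²[1,1] = (-2)(-2) + (-2)(-2) = 8
A²[1,2] = (-2)(-2) + (-2)(-1) = 6
A²[2,1] = (-2)(-2) + (-1)(-2) = 6
A²[2,2] = (-2)(-2) + (-1)(-1) = 5
A² = 
  [  8,   6]
  [  6,   5]

A^3 = A^2·A:
A^3[1,1] = (8)(-2) + (6)(-2) = -28
A^3[1,2] = (8)(-2) + (6)(-1) = -22
A^3[2,1] = (6)(-2) + (5)(-2) = -22
A^3[2,2] = (6)(-2) + (5)(-1) = -17
A^3 = 
  [-28, -22]
  [-22, -17]

A^4 = A^3·A:
A^4[1,1] = (-28)(-2) + (-22)(-2) = 100
A^4[1,2] = (-28)(-2) + (-22)(-1) = 78
A^4[2,1] = (-22)(-2) + (-17)(-2) = 78
A^4[2,2] = (-22)(-2) + (-17)(-1) = 61
A^4 = 
  [100,  78]
  [ 78,  61]

Therefore
A^4 = 
  [100,  78]
  [ 78,  61]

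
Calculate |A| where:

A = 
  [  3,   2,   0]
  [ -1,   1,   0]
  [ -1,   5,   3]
Cofactor expansion along row 1:
det(A) = (3)·((1)(3) - (0)(5)) - (2)·((-1)(3) - (0)(-1)) + (0)·((-1)(5) - (1)(-1))
  = (3)(3) - (2)(-3) + (0)(-4)
  = 15

det(A) = 15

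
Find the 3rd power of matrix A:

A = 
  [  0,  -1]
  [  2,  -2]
A^3 = 
  [  4,  -2]
  [  4,   0]

A² = A·A:
A²[1,1] = (0)(0) + (-1)(2) = -2
A²[1,2] = (0)(-1) + (-1)(-2) = 2
A²[2,1] = (2)(0) + (-2)(2) = -4
A²[2,2] = (2)(-1) + (-2)(-2) = 2
A² = 
  [ -2,   2]
  [ -4,   2]

A^3 = A^2·A:
A^3[1,1] = (-2)(0) + (2)(2) = 4
A^3[1,2] = (-2)(-1) + (2)(-2) = -2
A^3[2,1] = (-4)(0) + (2)(2) = 4
A^3[2,2] = (-4)(-1) + (2)(-2) = 0
A^3 = 
  [  4,  -2]
  [  4,   0]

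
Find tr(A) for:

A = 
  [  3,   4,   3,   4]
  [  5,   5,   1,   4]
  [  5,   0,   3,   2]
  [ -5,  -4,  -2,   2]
13

tr(A) = 3 + 5 + 3 + 2 = 13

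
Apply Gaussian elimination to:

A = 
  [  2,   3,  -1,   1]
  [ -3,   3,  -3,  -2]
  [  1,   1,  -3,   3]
Row operations:
R2 → R2 + (3/2)·R1
R3 → R3 - (1/2)·R1
R3 → R3 + (1/15)·R2

Resulting echelon form:
REF = 
  [    2,     3,    -1,     1]
  [    0,  15/2,  -9/2,  -1/2]
  [    0,     0, -14/5, 37/15]

Rank = 3 (number of non-zero pivot rows).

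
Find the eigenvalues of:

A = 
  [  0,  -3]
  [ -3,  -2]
λ = -1 + √10, -1 - √10  (≈ 2.162, -4.162)

tr(A) = -2, det(A) = -9
Characteristic polynomial: λ² - tr(A)λ + det(A) = λ² + 2λ - 9
λ² + 2λ - 9 = 0  ⇒  λ = (-2 ± √((2)² - 4·(-9)))/2 = (-2 ± √(40))/2
  = -1 + √10,  -1 - √10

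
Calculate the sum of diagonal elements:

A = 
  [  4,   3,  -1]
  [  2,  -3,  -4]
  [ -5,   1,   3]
4

tr(A) = 4 + -3 + 3 = 4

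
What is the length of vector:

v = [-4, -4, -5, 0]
7.55

||v||₂ = √((-4)² + (-4)² + (-5)² + (0)²) = √57 = 7.55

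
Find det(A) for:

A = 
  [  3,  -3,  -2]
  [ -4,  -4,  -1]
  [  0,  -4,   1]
Cofactor expansion along row 1:
det(A) = (3)·((-4)(1) - (-1)(-4)) - (-3)·((-4)(1) - (-1)(0)) + (-2)·((-4)(-4) - (-4)(0))
  = (3)(-8) - (-3)(-4) + (-2)(16)
  = -68

det(A) = -68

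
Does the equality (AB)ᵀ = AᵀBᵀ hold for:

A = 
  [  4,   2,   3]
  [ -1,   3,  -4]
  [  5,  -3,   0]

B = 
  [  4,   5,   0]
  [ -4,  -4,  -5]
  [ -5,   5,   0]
No

(AB)ᵀ = 
  [ -7,   4,  32]
  [ 27, -37,  37]
  [-10, -15,  15]

AᵀBᵀ = 
  [ 11, -37, -25]
  [ 23,  -5,   5]
  [ -8,   4, -35]

The two matrices differ, so (AB)ᵀ ≠ AᵀBᵀ in general. The correct identity is (AB)ᵀ = BᵀAᵀ.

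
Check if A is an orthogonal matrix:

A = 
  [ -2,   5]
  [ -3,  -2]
No

AᵀA = 
  [ 13,  -4]
  [ -4,  29]
≠ I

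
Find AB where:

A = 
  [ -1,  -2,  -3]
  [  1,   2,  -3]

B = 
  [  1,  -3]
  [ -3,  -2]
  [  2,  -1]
AB = 
  [ -1,  10]
  [-11,  -4]

A is 2×3 and B is 3×2, so AB is 2×2. Each entry is (row of A)·(column of B):
AB[1,1] = (-1)(1) + (-2)(-3) + (-3)(2) = -1
AB[1,2] = (-1)(-3) + (-2)(-2) + (-3)(-1) = 10
AB[2,1] = (1)(1) + (2)(-3) + (-3)(2) = -11
AB[2,2] = (1)(-3) + (2)(-2) + (-3)(-1) = -4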